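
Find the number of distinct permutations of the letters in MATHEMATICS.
11! / (2! × 2! × 2! × 1! × 1! × 1! × 1! × 1!) = 4989600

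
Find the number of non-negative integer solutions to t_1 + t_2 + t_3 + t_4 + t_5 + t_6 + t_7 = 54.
C(54+7-1, 7-1) = C(60, 6) = 50063860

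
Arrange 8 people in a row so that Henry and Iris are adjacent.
Treat as block: (8-1)! × 2! = 5040 × 2 = 10080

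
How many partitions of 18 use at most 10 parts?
By conjugation, equals partitions of 18 into parts ≤ 10. Let r_j(i) = number of partitions of i into parts ≤ j, for i = 0..18. r_1(i) = 1 for all i; r_j(i) = r_{j-1}(i) + r_j(i-j). Rows j = 2..10: ≤2: 1 1 2 2 3 3 4 4 5 5 6 6 7 7 8 8 9 9 10; ≤3: 1 1 2 3 4 5 7 8 10 12 14 16 19 21 24 27 30 33 37; ≤4: 1 1 2 3 5 6 9 11 15 18 23 27 34 39 47 54 64 72 84; ≤5: 1 1 2 3 5 7 10 13 18 23 30 37 47 57 70 84 101 119 141; ≤6: 1 1 2 3 5 7 11 14 20 26 35 44 58 71 90 110 136 163 199; ≤7: 1 1 2 3 5 7 11 15 21 28 38 49 65 82 105 131 164 201 248; ≤8: 1 1 2 3 5 7 11 15 22 29 40 52 70 89 116 146 186 230 288; ≤9: 1 1 2 3 5 7 11 15 22 30 41 54 73 94 123 157 201 252 318; ≤10: 1 1 2 3 5 7 11 15 22 30 42 55 75 97 128 164 212 267 340. r_10(18) = 340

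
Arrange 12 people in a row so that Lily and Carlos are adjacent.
Treat as block: (12-1)! × 2! = 39916800 × 2 = 79833600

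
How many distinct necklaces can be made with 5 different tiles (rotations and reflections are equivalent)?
(5-1)!/2 = 24/2 = 12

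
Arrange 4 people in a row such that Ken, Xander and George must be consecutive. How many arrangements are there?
Treat the 3 as one block: (4-3+1)! × 3! = 2 × 6 = 12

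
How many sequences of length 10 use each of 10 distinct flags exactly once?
10! = 3628800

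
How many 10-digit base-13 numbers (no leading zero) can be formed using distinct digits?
First digit: 12 choices (nonzero). Then descending: 12 × 12 × 11 × 10 × 9 × 8 × 7 × 6 × 5 × 4 = 958003200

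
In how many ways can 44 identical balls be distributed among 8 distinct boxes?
C(44+8-1, 8-1) = C(51, 7) = 115775100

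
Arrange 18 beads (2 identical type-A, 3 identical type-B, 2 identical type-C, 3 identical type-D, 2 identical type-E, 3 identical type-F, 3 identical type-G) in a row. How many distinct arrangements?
18! / (2! × 3! × 2! × 3! × 2! × 3! × 3!) = 617512896000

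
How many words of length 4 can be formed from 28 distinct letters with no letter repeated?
P(28,4) = 28!/(28-4)! = 491400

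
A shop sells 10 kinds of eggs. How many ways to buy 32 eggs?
C(32+10-1, 10-1) = C(41, 9) = 350343565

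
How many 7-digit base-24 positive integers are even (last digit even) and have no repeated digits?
Last∈{0,2,4,6,8,10,12,14,16,18,20,22}. Last=0: 72681840. Last nonzero: 11×22×P(22,5) = 764739360. Total = 837421200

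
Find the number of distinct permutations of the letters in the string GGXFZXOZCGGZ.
12! / (4! × 1! × 2! × 1! × 1! × 3!) = 1663200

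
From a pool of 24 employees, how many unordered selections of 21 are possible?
C(24,21) = 24!/(21!×3!) = 2024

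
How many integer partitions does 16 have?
Pentagonal recurrence p(n) = p(n-1) + p(n-2) - p(n-5) - p(n-7) + p(n-12) + p(n-15) - ... gives p(0..15) = 1, 1, 2, 3, 5, 7, 11, 15, 22, 30, 42, 56, 77, 101, 135, 176. p(16) = p(15) + p(14) - p(11) - p(9) + p(4) + p(1) = 176 + 135 - 56 - 30 + 5 + 1 = 231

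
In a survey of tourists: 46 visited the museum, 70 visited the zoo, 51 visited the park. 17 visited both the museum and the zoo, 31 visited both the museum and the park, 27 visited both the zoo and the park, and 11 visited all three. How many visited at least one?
|A∪B∪C| = 46+70+51-17-31-27+11 = 103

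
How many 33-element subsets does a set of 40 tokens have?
C(40,33) = 40!/(33!×7!) = 18643560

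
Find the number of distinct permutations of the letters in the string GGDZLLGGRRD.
11! / (2! × 4! × 2! × 1! × 2!) = 207900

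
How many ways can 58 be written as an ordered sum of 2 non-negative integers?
C(58+2-1, 2-1) = C(59, 1) = 59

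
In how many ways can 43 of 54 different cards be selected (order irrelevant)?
C(54,43) = 54!/(43!×11!) = 95722852680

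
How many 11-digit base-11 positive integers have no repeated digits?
First digit: 10 choices (nonzero). Then descending: 10 × 10 × 9 × 8 × 7 × 6 × 5 × 4 × 3 × 2 × 1 = 36288000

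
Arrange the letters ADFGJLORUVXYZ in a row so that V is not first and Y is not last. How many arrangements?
By inclusion-exclusion: 13! - 2×(13-1)! + (13-2)! = 6227020800 - 958003200 + 39916800 = 5308934400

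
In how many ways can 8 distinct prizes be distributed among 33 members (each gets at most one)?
P(33,8) = 33!/(33-8)! = 559809169920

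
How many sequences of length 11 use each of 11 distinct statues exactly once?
11! = 39916800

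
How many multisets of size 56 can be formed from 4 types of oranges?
C(56+4-1, 4-1) = C(59, 3) = 32509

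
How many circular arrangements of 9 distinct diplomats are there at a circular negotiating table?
Circular: fix one position, arrange the rest. (9-1)! = 40320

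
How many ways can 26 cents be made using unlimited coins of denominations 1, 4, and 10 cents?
Coefficient of x^26 in 1/(1-x^1) · 1/(1-x^4) · 1/(1-x^10). Case on j = number of 10-cent coins (j = 0..2); remainder r = 26 - 10j is made from {1,4} in ⌊r/4⌋+1 ways. r = 26, 16, 6 → 7 + 5 + 2 = 14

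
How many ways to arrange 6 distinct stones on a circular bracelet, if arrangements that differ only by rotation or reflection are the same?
(6-1)!/2 = 120/2 = 60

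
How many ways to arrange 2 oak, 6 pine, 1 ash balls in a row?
9! / (2! × 6! × 1!) = 252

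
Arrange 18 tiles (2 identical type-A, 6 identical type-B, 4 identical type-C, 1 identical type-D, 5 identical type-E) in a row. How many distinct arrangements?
18! / (2! × 6! × 4! × 1! × 5!) = 1543782240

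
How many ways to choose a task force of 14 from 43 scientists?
C(43,14) = 43!/(14!×29!) = 78378960360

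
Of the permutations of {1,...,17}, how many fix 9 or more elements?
Exactly j fixed points: C(17,j)·!(17-j); sum over j ≥ 9 (derangement numbers via !m = (m-1)·(!(m-1) + !(m-2)): !0..!8 = 1, 0, 1, 2, 9, 44, 265, 1854, 14833). Σ_{j=9}^{17} C(17,j)·!(17-j) = C(17,9)·!8 + C(17,10)·!7 + C(17,11)·!6 + C(17,12)·!5 + C(17,13)·!4 + C(17,14)·!3 + C(17,15)·!2 + C(17,16)·!1 + C(17,17)·!0 = 24310·14833 + 19448·1854 + 12376·265 + 6188·44 + 2380·9 + 680·2 + 136·1 + 17·0 + 1·1 = 400221651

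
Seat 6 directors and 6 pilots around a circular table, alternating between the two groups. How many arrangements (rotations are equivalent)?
Fix one of the directors: (6-1)! ways for the remaining directors, × 6! ways for the pilots = 120 × 720 = 86400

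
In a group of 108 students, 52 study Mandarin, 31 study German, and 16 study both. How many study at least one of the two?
|A∪B| = |A| + |B| - |A∩B| = 52 + 31 - 16 = 67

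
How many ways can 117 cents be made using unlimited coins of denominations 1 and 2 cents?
Coefficient of x^117 in 1/(1-x^1) · 1/(1-x^2). Use j coins of 2 for j = 0..⌊117/2⌋ = 58, the rest in 1s: 58 + 1 = 59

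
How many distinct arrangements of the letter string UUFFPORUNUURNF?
14! / (2! × 2! × 5! × 1! × 3! × 1!) = 30270240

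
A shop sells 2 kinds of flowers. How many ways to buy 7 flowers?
C(7+2-1, 2-1) = C(8, 1) = 8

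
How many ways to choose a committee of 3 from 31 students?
C(31,3) = 31!/(3!×28!) = 4495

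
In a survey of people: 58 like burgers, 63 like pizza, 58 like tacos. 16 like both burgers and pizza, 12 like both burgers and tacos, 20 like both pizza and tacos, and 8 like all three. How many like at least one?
|A∪B∪C| = 58+63+58-16-12-20+8 = 139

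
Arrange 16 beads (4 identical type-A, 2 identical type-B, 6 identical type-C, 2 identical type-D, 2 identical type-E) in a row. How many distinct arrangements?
16! / (4! × 2! × 6! × 2! × 2!) = 151351200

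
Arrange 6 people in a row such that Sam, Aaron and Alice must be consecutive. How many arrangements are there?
Treat the 3 as one block: (6-3+1)! × 3! = 24 × 6 = 144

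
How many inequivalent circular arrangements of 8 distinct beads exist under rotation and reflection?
(8-1)!/2 = 5040/2 = 2520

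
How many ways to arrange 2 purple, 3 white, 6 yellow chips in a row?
11! / (2! × 3! × 6!) = 4620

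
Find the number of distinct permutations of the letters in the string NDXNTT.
6! / (2! × 1! × 1! × 2!) = 180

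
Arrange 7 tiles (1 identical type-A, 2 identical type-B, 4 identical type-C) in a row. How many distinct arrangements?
7! / (1! × 2! × 4!) = 105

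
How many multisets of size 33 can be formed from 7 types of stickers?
C(33+7-1, 7-1) = C(39, 6) = 3262623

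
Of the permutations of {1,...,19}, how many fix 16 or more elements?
Exactly j fixed points: C(19,j)·!(19-j); sum over j ≥ 16 (derangement numbers via !m = (m-1)·(!(m-1) + !(m-2)): !0..!3 = 1, 0, 1, 2). Σ_{j=16}^{19} C(19,j)·!(19-j) = C(19,16)·!3 + C(19,17)·!2 + C(19,18)·!1 + C(19,19)·!0 = 969·2 + 171·1 + 19·0 + 1·1 = 2110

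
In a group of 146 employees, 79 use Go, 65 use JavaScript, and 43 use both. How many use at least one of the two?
|A∪B| = |A| + |B| - |A∩B| = 79 + 65 - 43 = 101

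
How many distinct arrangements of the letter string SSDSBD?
6! / (1! × 2! × 3!) = 60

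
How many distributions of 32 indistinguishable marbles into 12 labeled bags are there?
C(32+12-1, 12-1) = C(43, 11) = 5752004349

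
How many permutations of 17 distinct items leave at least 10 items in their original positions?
Exactly j fixed points: C(17,j)·!(17-j); sum over j ≥ 10 (derangement numbers via !m = (m-1)·(!(m-1) + !(m-2)): !0..!7 = 1, 0, 1, 2, 9, 44, 265, 1854). Σ_{j=10}^{17} C(17,j)·!(17-j) = C(17,10)·!7 + C(17,11)·!6 + C(17,12)·!5 + C(17,13)·!4 + C(17,14)·!3 + C(17,15)·!2 + C(17,16)·!1 + C(17,17)·!0 = 19448·1854 + 12376·265 + 6188·44 + 2380·9 + 680·2 + 136·1 + 17·0 + 1·1 = 39631421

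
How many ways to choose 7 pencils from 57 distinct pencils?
C(57,7) = 57!/(7!×50!) = 264385836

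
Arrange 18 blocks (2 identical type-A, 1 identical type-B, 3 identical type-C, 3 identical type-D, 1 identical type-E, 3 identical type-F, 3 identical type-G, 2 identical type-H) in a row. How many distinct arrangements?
18! / (2! × 1! × 3! × 3! × 1! × 3! × 3! × 2!) = 1235025792000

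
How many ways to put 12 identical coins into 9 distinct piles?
C(12+9-1, 9-1) = C(20, 8) = 125970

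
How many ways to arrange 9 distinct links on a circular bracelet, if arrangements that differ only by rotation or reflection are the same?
(9-1)!/2 = 40320/2 = 20160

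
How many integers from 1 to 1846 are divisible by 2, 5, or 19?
⌊1846/2⌋+⌊1846/5⌋+⌊1846/19⌋ - ⌊1846/10⌋-⌊1846/38⌋-⌊1846/95⌋ + ⌊1846/190⌋ = 923+369+97 - 184-48-19 + 9 = 1147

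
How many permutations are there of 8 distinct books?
8! = 40320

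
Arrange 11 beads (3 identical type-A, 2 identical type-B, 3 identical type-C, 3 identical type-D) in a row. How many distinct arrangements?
11! / (3! × 2! × 3! × 3!) = 92400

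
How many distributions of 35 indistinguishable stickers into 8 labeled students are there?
C(35+8-1, 8-1) = C(42, 7) = 26978328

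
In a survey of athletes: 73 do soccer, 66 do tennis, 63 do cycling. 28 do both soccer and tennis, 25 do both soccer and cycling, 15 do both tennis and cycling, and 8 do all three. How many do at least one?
|A∪B∪C| = 73+66+63-28-25-15+8 = 142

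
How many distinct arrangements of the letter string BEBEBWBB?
8! / (2! × 5! × 1!) = 168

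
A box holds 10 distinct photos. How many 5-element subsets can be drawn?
C(10,5) = 10!/(5!×5!) = 252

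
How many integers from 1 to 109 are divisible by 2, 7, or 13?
⌊109/2⌋+⌊109/7⌋+⌊109/13⌋ - ⌊109/14⌋-⌊109/26⌋-⌊109/91⌋ + ⌊109/182⌋ = 54+15+8 - 7-4-1 + 0 = 65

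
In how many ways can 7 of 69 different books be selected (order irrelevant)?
C(69,7) = 69!/(7!×62!) = 1078897248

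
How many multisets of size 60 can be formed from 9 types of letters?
C(60+9-1, 9-1) = C(68, 8) = 7392009768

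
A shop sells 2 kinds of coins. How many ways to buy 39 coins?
C(39+2-1, 2-1) = C(40, 1) = 40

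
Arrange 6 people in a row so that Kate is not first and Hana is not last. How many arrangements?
By inclusion-exclusion: 6! - 2×(6-1)! + (6-2)! = 720 - 240 + 24 = 504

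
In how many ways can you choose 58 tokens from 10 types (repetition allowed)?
C(58+10-1, 10-1) = C(67, 9) = 42757703560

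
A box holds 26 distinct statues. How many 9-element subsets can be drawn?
C(26,9) = 26!/(9!×17!) = 3124550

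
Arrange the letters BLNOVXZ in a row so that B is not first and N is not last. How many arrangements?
By inclusion-exclusion: 7! - 2×(7-1)! + (7-2)! = 5040 - 1440 + 120 = 3720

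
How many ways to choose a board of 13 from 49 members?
C(49,13) = 49!/(13!×36!) = 262596783764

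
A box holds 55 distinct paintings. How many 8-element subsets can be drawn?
C(55,8) = 55!/(8!×47!) = 1217566350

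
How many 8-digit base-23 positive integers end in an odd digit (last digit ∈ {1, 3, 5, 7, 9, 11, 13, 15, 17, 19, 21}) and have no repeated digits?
Last∈{1,3,5,7,9,11,13,15,17,19,21}. Last=0: 0. Last nonzero: 11×21×P(21,6) = 9025188480. Total = 9025188480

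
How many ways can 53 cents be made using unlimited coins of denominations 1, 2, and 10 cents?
Coefficient of x^53 in 1/(1-x^1) · 1/(1-x^2) · 1/(1-x^10). Case on j = number of 10-cent coins (j = 0..5); remainder r = 53 - 10j is made from {1,2} in ⌊r/2⌋+1 ways. r = 53, 43, 33, 23, 13, 3 → 27 + 22 + 17 + 12 + 7 + 2 = 87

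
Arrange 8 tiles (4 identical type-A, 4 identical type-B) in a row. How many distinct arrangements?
8! / (4! × 4!) = 70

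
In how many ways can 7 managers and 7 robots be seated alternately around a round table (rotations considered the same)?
Fix one of the managers: (7-1)! ways for the remaining managers, × 7! ways for the robots = 720 × 5040 = 3628800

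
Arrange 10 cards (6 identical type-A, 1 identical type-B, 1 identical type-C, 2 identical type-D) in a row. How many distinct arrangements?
10! / (6! × 1! × 1! × 2!) = 2520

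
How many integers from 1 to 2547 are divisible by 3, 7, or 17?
⌊2547/3⌋+⌊2547/7⌋+⌊2547/17⌋ - ⌊2547/21⌋-⌊2547/51⌋-⌊2547/119⌋ + ⌊2547/357⌋ = 849+363+149 - 121-49-21 + 7 = 1177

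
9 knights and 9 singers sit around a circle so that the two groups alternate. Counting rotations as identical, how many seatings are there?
Fix one of the knights: (9-1)! ways for the remaining knights, × 9! ways for the singers = 40320 × 362880 = 14631321600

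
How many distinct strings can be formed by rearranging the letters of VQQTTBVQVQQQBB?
14! / (2! × 3! × 3! × 6!) = 1681680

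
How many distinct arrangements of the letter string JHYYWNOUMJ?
10! / (1! × 2! × 1! × 1! × 1! × 1! × 1! × 2!) = 907200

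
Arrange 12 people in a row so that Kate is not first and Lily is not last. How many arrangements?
By inclusion-exclusion: 12! - 2×(12-1)! + (12-2)! = 479001600 - 79833600 + 3628800 = 402796800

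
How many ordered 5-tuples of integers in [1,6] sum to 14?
Coefficient of x^14 in (x + x² + ... + x^6)^5. By inclusion-exclusion on dice exceeding 6: Σ_j (-1)^j C(5,j)·C(14-1-6j, 4) = C(5,0)·C(13,4) - C(5,1)·C(7,4) = 1·715 - 5·35 = 540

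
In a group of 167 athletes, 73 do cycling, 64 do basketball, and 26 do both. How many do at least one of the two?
|A∪B| = |A| + |B| - |A∩B| = 73 + 64 - 26 = 111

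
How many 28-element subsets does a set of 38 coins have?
C(38,28) = 38!/(28!×10!) = 472733756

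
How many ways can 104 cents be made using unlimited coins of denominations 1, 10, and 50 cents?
Coefficient of x^104 in 1/(1-x^1) · 1/(1-x^10) · 1/(1-x^50). Case on j = number of 50-cent coins (j = 0..2); remainder r = 104 - 50j is made from {1,10} in ⌊r/10⌋+1 ways. r = 104, 54, 4 → 11 + 6 + 1 = 18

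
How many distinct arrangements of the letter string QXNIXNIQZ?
9! / (1! × 2! × 2! × 2! × 2!) = 22680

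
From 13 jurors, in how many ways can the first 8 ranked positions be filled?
P(13,8) = 13!/(13-8)! = 51891840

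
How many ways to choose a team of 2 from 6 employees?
C(6,2) = 6!/(2!×4!) = 15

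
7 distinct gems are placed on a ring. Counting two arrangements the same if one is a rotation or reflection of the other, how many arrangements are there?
(7-1)!/2 = 720/2 = 360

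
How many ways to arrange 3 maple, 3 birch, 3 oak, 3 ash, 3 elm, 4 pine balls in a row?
19! / (3! × 3! × 3! × 3! × 3! × 4!) = 651819168000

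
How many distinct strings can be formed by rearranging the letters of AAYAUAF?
7! / (4! × 1! × 1! × 1!) = 210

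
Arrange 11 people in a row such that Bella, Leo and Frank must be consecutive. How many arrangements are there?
Treat the 3 as one block: (11-3+1)! × 3! = 362880 × 6 = 2177280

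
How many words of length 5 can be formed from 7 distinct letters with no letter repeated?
P(7,5) = 7!/(7-5)! = 2520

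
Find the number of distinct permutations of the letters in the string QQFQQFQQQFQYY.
13! / (8! × 2! × 3!) = 12870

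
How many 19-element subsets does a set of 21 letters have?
C(21,19) = 21!/(19!×2!) = 210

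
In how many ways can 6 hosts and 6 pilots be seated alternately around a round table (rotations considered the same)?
Fix one of the hosts: (6-1)! ways for the remaining hosts, × 6! ways for the pilots = 120 × 720 = 86400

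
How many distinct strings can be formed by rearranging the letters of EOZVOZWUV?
9! / (1! × 1! × 2! × 2! × 1! × 2!) = 45360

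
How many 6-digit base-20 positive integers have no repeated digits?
First digit: 19 choices (nonzero). Then descending: 19 × 19 × 18 × 17 × 16 × 15 = 26511840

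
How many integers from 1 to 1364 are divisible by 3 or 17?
⌊1364/3⌋ + ⌊1364/17⌋ - ⌊1364/51⌋ = 454 + 80 - 26 = 508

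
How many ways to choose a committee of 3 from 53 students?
C(53,3) = 53!/(3!×50!) = 23426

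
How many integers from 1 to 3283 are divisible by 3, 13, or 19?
⌊3283/3⌋+⌊3283/13⌋+⌊3283/19⌋ - ⌊3283/39⌋-⌊3283/57⌋-⌊3283/247⌋ + ⌊3283/741⌋ = 1094+252+172 - 84-57-13 + 4 = 1368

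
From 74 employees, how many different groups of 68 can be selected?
C(74,68) = 74!/(68!×6!) = 185250786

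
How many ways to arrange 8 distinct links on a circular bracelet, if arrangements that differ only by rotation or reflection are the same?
(8-1)!/2 = 5040/2 = 2520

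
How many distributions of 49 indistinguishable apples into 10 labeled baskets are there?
C(49+10-1, 10-1) = C(58, 9) = 10648873950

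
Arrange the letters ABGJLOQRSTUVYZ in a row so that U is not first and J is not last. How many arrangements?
By inclusion-exclusion: 14! - 2×(14-1)! + (14-2)! = 87178291200 - 12454041600 + 479001600 = 75203251200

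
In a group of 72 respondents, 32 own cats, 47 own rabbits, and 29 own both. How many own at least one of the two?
|A∪B| = |A| + |B| - |A∩B| = 32 + 47 - 29 = 50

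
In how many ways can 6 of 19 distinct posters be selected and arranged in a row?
P(19,6) = 19!/(19-6)! = 19535040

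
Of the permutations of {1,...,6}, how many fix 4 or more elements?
Exactly j fixed points: C(6,j)·!(6-j); sum over j ≥ 4 (derangement numbers via !m = (m-1)·(!(m-1) + !(m-2)): !0..!2 = 1, 0, 1). Σ_{j=4}^{6} C(6,j)·!(6-j) = C(6,4)·!2 + C(6,5)·!1 + C(6,6)·!0 = 15·1 + 6·0 + 1·1 = 16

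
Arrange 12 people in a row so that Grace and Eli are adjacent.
Treat as block: (12-1)! × 2! = 39916800 × 2 = 79833600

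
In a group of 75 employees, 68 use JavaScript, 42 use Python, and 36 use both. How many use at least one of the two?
|A∪B| = |A| + |B| - |A∩B| = 68 + 42 - 36 = 74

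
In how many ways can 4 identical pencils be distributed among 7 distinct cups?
C(4+7-1, 7-1) = C(10, 6) = 210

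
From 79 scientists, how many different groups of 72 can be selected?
C(79,72) = 79!/(72!×7!) = 2898753715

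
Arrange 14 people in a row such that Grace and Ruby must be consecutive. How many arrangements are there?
Treat the 2 as one block: (14-2+1)! × 2! = 6227020800 × 2 = 12454041600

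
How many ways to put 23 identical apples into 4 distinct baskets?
C(23+4-1, 4-1) = C(26, 3) = 2600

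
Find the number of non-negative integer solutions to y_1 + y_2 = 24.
C(24+2-1, 2-1) = C(25, 1) = 25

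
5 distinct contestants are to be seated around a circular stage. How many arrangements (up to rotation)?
Circular: fix one position, arrange the rest. (5-1)! = 24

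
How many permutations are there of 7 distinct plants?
7! = 5040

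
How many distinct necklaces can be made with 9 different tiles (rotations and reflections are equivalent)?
(9-1)!/2 = 40320/2 = 20160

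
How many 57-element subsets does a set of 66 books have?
C(66,57) = 66!/(57!×9!) = 37014131440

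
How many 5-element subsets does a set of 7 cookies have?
C(7,5) = 7!/(5!×2!) = 21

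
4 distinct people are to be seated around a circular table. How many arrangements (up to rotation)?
Circular: fix one position, arrange the rest. (4-1)! = 6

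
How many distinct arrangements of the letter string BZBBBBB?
7! / (6! × 1!) = 7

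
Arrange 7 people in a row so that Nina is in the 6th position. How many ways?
Fix one position: (7-1)! = 720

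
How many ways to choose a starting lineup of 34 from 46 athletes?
C(46,34) = 46!/(34!×12!) = 38910617655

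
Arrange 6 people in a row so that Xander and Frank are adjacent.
Treat as block: (6-1)! × 2! = 120 × 2 = 240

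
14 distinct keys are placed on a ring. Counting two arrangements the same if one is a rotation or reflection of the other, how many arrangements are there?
(14-1)!/2 = 6227020800/2 = 3113510400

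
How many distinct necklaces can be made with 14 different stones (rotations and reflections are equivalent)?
(14-1)!/2 = 6227020800/2 = 3113510400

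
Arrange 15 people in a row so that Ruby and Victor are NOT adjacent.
Total - adjacent = 15! - (15-1)!×2 = 1307674368000 - 174356582400 = 1133317785600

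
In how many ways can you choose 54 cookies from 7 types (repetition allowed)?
C(54+7-1, 7-1) = C(60, 6) = 50063860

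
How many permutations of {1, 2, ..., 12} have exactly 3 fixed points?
Choose the 3 fixed points C(12,3) = 220, derange the rest: !9 = Σ_{j=0}^{9} (-1)^j·9!/j! = 362880 - 362880 + 181440 - 60480 + 15120 - 3024 + 504 - 72 + 9 - 1 = 133496. Product = 220 × 133496 = 29369120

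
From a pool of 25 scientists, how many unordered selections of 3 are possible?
C(25,3) = 25!/(3!×22!) = 2300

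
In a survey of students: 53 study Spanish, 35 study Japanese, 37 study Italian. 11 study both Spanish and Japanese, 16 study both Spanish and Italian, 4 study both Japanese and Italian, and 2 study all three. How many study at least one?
|A∪B∪C| = 53+35+37-11-16-4+2 = 96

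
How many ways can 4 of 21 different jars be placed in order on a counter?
P(21,4) = 21!/(21-4)! = 143640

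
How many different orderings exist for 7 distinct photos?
7! = 5040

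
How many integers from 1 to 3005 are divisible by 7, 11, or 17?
⌊3005/7⌋+⌊3005/11⌋+⌊3005/17⌋ - ⌊3005/77⌋-⌊3005/119⌋-⌊3005/187⌋ + ⌊3005/1309⌋ = 429+273+176 - 39-25-16 + 2 = 800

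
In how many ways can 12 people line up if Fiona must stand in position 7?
Fix one position: (12-1)! = 39916800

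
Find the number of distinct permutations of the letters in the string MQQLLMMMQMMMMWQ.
15! / (1! × 4! × 2! × 8!) = 675675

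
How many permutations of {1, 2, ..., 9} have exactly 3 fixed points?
Choose the 3 fixed points C(9,3) = 84, derange the rest: !6 = Σ_{j=0}^{6} (-1)^j·6!/j! = 720 - 720 + 360 - 120 + 30 - 6 + 1 = 265. Product = 84 × 265 = 22260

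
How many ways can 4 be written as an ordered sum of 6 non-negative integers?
C(4+6-1, 6-1) = C(9, 5) = 126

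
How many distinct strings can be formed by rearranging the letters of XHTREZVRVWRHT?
13! / (2! × 2! × 2! × 3! × 1! × 1! × 1! × 1!) = 129729600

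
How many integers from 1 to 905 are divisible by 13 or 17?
⌊905/13⌋ + ⌊905/17⌋ - ⌊905/221⌋ = 69 + 53 - 4 = 118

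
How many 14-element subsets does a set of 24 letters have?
C(24,14) = 24!/(14!×10!) = 1961256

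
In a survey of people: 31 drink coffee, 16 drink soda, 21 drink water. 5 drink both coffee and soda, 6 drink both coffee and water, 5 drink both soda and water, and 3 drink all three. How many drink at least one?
|A∪B∪C| = 31+16+21-5-6-5+3 = 55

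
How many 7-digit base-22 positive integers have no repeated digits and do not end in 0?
Last digit: 21 nonzero choices. First digit: 20 (nonzero, ≠last). Middle 5: P(20,5) = 1860480. Total = 781401600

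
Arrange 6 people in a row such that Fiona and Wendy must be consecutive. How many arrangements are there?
Treat the 2 as one block: (6-2+1)! × 2! = 120 × 2 = 240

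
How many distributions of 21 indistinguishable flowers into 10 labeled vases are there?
C(21+10-1, 10-1) = C(30, 9) = 14307150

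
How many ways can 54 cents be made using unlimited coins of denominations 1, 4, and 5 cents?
Coefficient of x^54 in 1/(1-x^1) · 1/(1-x^4) · 1/(1-x^5). Case on j = number of 5-cent coins (j = 0..10); remainder r = 54 - 5j is made from {1,4} in ⌊r/4⌋+1 ways. r = 54, 49, 44, 39, 34, 29, 24, 19, 14, 9, 4 → 14 + 13 + 12 + 10 + 9 + 8 + 7 + 5 + 4 + 3 + 2 = 87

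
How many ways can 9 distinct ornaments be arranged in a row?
9! = 362880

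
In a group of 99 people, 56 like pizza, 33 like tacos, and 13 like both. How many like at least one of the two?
|A∪B| = |A| + |B| - |A∩B| = 56 + 33 - 13 = 76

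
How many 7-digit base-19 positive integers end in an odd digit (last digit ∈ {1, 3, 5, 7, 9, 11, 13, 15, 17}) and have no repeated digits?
Last∈{1,3,5,7,9,11,13,15,17}. Last=0: 0. Last nonzero: 9×17×P(17,5) = 113611680. Total = 113611680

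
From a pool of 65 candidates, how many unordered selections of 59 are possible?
C(65,59) = 65!/(59!×6!) = 82598880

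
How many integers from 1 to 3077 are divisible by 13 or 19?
⌊3077/13⌋ + ⌊3077/19⌋ - ⌊3077/247⌋ = 236 + 161 - 12 = 385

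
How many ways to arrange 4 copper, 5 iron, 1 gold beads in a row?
10! / (4! × 5! × 1!) = 1260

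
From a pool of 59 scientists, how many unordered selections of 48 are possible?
C(59,48) = 59!/(48!×11!) = 279871768995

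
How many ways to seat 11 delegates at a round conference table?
Circular: fix one position, arrange the rest. (11-1)! = 3628800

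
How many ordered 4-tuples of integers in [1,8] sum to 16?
Coefficient of x^16 in (x + x² + ... + x^8)^4. By inclusion-exclusion on dice exceeding 8: Σ_j (-1)^j C(4,j)·C(16-1-8j, 3) = C(4,0)·C(15,3) - C(4,1)·C(7,3) = 1·455 - 4·35 = 315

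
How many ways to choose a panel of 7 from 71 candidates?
C(71,7) = 71!/(7!×64!) = 1329890705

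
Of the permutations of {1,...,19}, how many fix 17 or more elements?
Exactly j fixed points: C(19,j)·!(19-j); sum over j ≥ 17 (derangement numbers via !m = (m-1)·(!(m-1) + !(m-2)): !0..!2 = 1, 0, 1). Σ_{j=17}^{19} C(19,j)·!(19-j) = C(19,17)·!2 + C(19,18)·!1 + C(19,19)·!0 = 171·1 + 19·0 + 1·1 = 172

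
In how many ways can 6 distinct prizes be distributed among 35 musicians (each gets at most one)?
P(35,6) = 35!/(35-6)! = 1168675200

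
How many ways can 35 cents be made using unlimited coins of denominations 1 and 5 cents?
Coefficient of x^35 in 1/(1-x^1) · 1/(1-x^5). Use j coins of 5 for j = 0..⌊35/5⌋ = 7, the rest in 1s: 7 + 1 = 8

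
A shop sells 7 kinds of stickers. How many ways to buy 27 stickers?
C(27+7-1, 7-1) = C(33, 6) = 1107568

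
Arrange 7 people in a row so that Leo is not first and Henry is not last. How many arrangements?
By inclusion-exclusion: 7! - 2×(7-1)! + (7-2)! = 5040 - 1440 + 120 = 3720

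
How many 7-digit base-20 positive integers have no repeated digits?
First digit: 19 choices (nonzero). Then descending: 19 × 19 × 18 × 17 × 16 × 15 × 14 = 371165760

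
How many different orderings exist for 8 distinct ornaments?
8! = 40320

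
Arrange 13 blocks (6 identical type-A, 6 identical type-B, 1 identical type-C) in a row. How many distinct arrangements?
13! / (6! × 6! × 1!) = 12012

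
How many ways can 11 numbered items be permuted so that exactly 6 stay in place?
Choose the 6 fixed points C(11,6) = 462, derange the rest: !5 = Σ_{j=0}^{5} (-1)^j·5!/j! = 120 - 120 + 60 - 20 + 5 - 1 = 44. Product = 462 × 44 = 20328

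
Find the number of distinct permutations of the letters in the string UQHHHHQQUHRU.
12! / (3! × 1! × 5! × 3!) = 110880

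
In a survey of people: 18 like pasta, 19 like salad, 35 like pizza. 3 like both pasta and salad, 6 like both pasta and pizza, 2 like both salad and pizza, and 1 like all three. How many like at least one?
|A∪B∪C| = 18+19+35-3-6-2+1 = 62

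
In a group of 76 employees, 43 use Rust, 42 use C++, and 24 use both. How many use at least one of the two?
|A∪B| = |A| + |B| - |A∩B| = 43 + 42 - 24 = 61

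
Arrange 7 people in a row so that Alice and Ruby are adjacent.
Treat as block: (7-1)! × 2! = 720 × 2 = 1440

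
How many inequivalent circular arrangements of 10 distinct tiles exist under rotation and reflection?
(10-1)!/2 = 362880/2 = 181440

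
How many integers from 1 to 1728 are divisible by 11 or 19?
⌊1728/11⌋ + ⌊1728/19⌋ - ⌊1728/209⌋ = 157 + 90 - 8 = 239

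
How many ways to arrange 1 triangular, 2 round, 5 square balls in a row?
8! / (1! × 2! × 5!) = 168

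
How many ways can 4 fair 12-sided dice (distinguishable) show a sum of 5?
Coefficient of x^5 in (x + x² + ... + x^12)^4. By inclusion-exclusion on dice exceeding 12: Σ_j (-1)^j C(4,j)·C(5-1-12j, 3) = C(4,0)·C(4,3) = 1·4 = 4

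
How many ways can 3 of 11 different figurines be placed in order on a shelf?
P(11,3) = 11!/(11-3)! = 990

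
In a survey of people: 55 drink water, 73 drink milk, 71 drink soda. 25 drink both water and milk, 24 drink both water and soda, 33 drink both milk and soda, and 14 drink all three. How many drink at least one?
|A∪B∪C| = 55+73+71-25-24-33+14 = 131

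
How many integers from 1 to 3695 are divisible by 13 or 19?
⌊3695/13⌋ + ⌊3695/19⌋ - ⌊3695/247⌋ = 284 + 194 - 14 = 464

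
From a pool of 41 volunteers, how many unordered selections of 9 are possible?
C(41,9) = 41!/(9!×32!) = 350343565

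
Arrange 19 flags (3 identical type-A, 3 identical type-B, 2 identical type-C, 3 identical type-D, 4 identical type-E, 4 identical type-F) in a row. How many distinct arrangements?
19! / (3! × 3! × 2! × 3! × 4! × 4!) = 488864376000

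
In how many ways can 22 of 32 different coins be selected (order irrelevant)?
C(32,22) = 32!/(22!×10!) = 64512240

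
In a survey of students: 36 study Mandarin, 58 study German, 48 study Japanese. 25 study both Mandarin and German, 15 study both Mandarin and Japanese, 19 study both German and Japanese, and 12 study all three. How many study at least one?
|A∪B∪C| = 36+58+48-25-15-19+12 = 95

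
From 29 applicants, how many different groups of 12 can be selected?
C(29,12) = 29!/(12!×17!) = 51895935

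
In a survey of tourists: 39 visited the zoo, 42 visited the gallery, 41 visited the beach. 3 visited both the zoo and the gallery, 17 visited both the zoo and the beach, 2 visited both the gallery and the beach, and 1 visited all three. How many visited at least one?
|A∪B∪C| = 39+42+41-3-17-2+1 = 101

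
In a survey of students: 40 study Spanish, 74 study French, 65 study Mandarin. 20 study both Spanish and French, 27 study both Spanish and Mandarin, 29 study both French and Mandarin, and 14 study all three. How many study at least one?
|A∪B∪C| = 40+74+65-20-27-29+14 = 117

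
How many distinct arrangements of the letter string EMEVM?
5! / (2! × 2! × 1!) = 30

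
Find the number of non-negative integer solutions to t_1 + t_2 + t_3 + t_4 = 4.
C(4+4-1, 4-1) = C(7, 3) = 35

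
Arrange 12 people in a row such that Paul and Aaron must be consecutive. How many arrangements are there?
Treat the 2 as one block: (12-2+1)! × 2! = 39916800 × 2 = 79833600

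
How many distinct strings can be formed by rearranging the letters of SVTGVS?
6! / (2! × 1! × 1! × 2!) = 180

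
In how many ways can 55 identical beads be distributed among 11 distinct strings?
C(55+11-1, 11-1) = C(65, 10) = 179013799328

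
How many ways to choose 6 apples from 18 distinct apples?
C(18,6) = 18!/(6!×12!) = 18564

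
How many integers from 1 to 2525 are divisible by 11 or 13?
⌊2525/11⌋ + ⌊2525/13⌋ - ⌊2525/143⌋ = 229 + 194 - 17 = 406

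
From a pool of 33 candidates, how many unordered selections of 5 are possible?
C(33,5) = 33!/(5!×28!) = 237336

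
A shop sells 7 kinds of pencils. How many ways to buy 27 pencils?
C(27+7-1, 7-1) = C(33, 6) = 1107568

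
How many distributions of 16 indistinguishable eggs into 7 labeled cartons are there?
C(16+7-1, 7-1) = C(22, 6) = 74613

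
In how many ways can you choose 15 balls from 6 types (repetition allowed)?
C(15+6-1, 6-1) = C(20, 5) = 15504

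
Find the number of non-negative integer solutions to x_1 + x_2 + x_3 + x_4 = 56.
C(56+4-1, 4-1) = C(59, 3) = 32509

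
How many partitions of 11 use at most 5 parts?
By conjugation, equals partitions of 11 into parts ≤ 5. Let r_j(i) = number of partitions of i into parts ≤ j, for i = 0..11. r_1(i) = 1 for all i; r_j(i) = r_{j-1}(i) + r_j(i-j). Rows j = 2..5: ≤2: 1 1 2 2 3 3 4 4 5 5 6 6; ≤3: 1 1 2 3 4 5 7 8 10 12 14 16; ≤4: 1 1 2 3 5 6 9 11 15 18 23 27; ≤5: 1 1 2 3 5 7 10 13 18 23 30 37. r_5(11) = 37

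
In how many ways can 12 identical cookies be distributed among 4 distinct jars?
C(12+4-1, 4-1) = C(15, 3) = 455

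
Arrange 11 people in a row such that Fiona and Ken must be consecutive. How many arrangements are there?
Treat the 2 as one block: (11-2+1)! × 2! = 3628800 × 2 = 7257600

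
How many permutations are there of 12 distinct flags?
12! = 479001600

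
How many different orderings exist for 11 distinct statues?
11! = 39916800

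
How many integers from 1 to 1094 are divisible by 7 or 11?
⌊1094/7⌋ + ⌊1094/11⌋ - ⌊1094/77⌋ = 156 + 99 - 14 = 241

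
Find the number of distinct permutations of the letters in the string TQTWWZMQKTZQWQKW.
16! / (4! × 4! × 2! × 2! × 3! × 1!) = 1513512000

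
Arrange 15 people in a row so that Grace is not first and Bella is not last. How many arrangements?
By inclusion-exclusion: 15! - 2×(15-1)! + (15-2)! = 1307674368000 - 174356582400 + 6227020800 = 1139544806400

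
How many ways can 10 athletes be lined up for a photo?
10! = 3628800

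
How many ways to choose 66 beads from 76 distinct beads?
C(76,66) = 76!/(66!×10!) = 954526728530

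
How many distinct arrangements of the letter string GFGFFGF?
7! / (4! × 3!) = 35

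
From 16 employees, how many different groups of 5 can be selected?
C(16,5) = 16!/(5!×11!) = 4368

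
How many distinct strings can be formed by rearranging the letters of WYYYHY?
6! / (4! × 1! × 1!) = 30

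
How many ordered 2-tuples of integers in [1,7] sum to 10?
Coefficient of x^10 in (x + x² + ... + x^7)^2. By inclusion-exclusion on dice exceeding 7: Σ_j (-1)^j C(2,j)·C(10-1-7j, 1) = C(2,0)·C(9,1) - C(2,1)·C(2,1) = 1·9 - 2·2 = 5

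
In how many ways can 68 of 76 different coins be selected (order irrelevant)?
C(76,68) = 76!/(68!×8!) = 18855883575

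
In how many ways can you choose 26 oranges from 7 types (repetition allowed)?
C(26+7-1, 7-1) = C(32, 6) = 906192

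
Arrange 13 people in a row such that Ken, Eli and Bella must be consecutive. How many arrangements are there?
Treat the 3 as one block: (13-3+1)! × 3! = 39916800 × 6 = 239500800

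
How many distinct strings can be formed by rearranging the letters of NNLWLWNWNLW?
11! / (3! × 4! × 4!) = 11550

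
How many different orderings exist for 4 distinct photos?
4! = 24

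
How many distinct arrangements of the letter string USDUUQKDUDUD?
12! / (1! × 4! × 1! × 1! × 5!) = 166320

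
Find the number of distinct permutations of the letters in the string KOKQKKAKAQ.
10! / (1! × 2! × 2! × 5!) = 7560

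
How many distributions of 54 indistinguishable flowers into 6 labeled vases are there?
C(54+6-1, 6-1) = C(59, 5) = 5006386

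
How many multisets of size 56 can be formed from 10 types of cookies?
C(56+10-1, 10-1) = C(65, 9) = 31966749880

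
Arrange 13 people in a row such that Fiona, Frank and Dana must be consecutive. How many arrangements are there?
Treat the 3 as one block: (13-3+1)! × 3! = 39916800 × 6 = 239500800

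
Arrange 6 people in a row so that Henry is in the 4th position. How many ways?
Fix one position: (6-1)! = 120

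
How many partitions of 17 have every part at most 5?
Let r_j(i) = number of partitions of i into parts ≤ j, for i = 0..17. r_1(i) = 1 for all i; r_j(i) = r_{j-1}(i) + r_j(i-j). Rows j = 2..5: ≤2: 1 1 2 2 3 3 4 4 5 5 6 6 7 7 8 8 9 9; ≤3: 1 1 2 3 4 5 7 8 10 12 14 16 19 21 24 27 30 33; ≤4: 1 1 2 3 5 6 9 11 15 18 23 27 34 39 47 54 64 72; ≤5: 1 1 2 3 5 7 10 13 18 23 30 37 47 57 70 84 101 119. r_5(17) = 119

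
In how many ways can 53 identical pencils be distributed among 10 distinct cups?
C(53+10-1, 10-1) = C(62, 9) = 20286591270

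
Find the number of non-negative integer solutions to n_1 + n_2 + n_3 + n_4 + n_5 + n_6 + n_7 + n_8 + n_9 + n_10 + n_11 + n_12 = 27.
C(27+12-1, 12-1) = C(38, 11) = 1203322288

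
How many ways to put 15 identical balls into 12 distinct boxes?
C(15+12-1, 12-1) = C(26, 11) = 7726160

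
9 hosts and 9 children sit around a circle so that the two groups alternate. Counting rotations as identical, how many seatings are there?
Fix one of the hosts: (9-1)! ways for the remaining hosts, × 9! ways for the children = 40320 × 362880 = 14631321600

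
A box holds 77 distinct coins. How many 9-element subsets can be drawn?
C(77,9) = 77!/(9!×68!) = 161322559475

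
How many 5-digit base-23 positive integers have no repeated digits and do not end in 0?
Last digit: 22 nonzero choices. First digit: 21 (nonzero, ≠last). Middle 3: P(21,3) = 7980. Total = 3686760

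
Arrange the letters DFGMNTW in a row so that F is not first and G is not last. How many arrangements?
By inclusion-exclusion: 7! - 2×(7-1)! + (7-2)! = 5040 - 1440 + 120 = 3720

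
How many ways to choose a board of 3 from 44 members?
C(44,3) = 44!/(3!×41!) = 13244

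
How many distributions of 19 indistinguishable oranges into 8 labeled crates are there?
C(19+8-1, 8-1) = C(26, 7) = 657800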